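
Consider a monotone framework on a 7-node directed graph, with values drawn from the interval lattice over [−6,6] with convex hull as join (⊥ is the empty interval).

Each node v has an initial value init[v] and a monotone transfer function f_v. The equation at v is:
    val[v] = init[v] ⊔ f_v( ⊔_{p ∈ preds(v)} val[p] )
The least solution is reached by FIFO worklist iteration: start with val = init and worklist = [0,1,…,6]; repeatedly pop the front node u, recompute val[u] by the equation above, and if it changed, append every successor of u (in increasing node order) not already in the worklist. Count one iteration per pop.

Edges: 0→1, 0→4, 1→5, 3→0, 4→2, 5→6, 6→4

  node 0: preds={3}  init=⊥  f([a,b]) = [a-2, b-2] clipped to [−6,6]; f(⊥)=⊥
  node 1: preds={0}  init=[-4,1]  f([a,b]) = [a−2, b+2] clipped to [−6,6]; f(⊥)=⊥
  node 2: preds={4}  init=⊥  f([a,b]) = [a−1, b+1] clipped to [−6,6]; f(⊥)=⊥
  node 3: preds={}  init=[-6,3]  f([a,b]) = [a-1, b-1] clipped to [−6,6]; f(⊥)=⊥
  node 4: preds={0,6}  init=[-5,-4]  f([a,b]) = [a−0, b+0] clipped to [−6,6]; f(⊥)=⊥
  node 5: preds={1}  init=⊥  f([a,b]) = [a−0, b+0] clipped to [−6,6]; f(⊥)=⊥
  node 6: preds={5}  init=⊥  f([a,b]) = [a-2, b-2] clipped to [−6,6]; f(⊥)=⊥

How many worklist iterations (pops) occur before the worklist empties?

9

Trace (9 dequeues):
  [1] u=0 | in [-6,3] | out [-6,1] | prev ⊥ | push {}
  [2] u=1 | in [-6,1] | out [-6,3] | prev [-4,1] | push {}
  [3] u=2 | in [-5,-4] | out [-6,-3] | prev ⊥ | push {}
  [4] u=3 | in ⊥ | out [-6,3] | ==
  [5] u=4 | in [-6,1] | out [-6,1] | prev [-5,-4] | push {2}
  [6] u=5 | in [-6,3] | out [-6,3] | prev ⊥ | push {}
  [7] u=6 | in [-6,3] | out [-6,1] | prev ⊥ | push {4}
  [8] u=2 | in [-6,1] | out [-6,2] | prev [-6,-3] | push {}
  [9] u=4 | in [-6,1] | out [-6,1] | ==

Converged values:
  [0] [-6,1]
  [1] [-6,3]
  [2] [-6,2]
  [3] [-6,3]
  [4] [-6,1]
  [5] [-6,3]
  [6] [-6,1]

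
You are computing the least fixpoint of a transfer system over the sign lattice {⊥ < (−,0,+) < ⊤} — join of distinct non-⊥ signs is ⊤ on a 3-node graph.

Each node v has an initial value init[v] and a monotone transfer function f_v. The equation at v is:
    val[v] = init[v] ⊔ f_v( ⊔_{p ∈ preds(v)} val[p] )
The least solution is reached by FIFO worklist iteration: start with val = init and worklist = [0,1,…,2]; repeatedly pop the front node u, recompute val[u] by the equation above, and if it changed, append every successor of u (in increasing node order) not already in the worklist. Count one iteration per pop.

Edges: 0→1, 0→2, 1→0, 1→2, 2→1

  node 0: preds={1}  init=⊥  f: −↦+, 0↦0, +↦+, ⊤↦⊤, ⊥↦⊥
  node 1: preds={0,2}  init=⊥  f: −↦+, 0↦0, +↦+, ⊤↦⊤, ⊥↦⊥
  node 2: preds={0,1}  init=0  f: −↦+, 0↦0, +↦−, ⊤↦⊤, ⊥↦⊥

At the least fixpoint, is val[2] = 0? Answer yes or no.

yes

Worklist (6 pops):
  #1 pop 0: in=⊥ → ⊥ (no change)
  #2 pop 1: in=0 → 0 (was ⊥); enqueue [0]
  #3 pop 2: in=0 → 0 (no change)
  #4 pop 0: in=0 → 0 (was ⊥); enqueue [1,2]
  #5 pop 1: in=0 → 0 (no change)
  #6 pop 2: in=0 → 0 (no change)

Fixpoint:
  val[0] = 0
  val[1] = 0
  val[2] = 0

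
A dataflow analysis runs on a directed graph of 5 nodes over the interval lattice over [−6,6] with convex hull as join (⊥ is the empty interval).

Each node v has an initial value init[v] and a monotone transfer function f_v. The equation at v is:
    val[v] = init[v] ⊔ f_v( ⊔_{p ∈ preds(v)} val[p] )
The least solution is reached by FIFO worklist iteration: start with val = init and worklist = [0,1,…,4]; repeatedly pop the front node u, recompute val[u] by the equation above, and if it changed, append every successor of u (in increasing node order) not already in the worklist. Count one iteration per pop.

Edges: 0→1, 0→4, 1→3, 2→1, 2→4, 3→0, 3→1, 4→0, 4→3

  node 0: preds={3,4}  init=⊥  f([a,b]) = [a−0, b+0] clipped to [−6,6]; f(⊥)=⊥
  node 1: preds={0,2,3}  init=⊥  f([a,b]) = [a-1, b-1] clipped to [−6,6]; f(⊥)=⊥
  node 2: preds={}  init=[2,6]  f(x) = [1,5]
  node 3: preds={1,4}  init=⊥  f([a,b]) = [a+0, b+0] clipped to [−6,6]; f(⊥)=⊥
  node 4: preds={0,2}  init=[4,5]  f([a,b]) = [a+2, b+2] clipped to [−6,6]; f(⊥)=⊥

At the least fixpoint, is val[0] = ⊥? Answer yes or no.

Worklist (40 pops):
  #1 pop 0: in=[4,5] → [4,5] (was ⊥); enqueue []
  #2 pop 1: in=[2,6] → [1,5] (was ⊥); enqueue []
  #3 pop 2: in=⊥ → [1,6] (was [2,6]); enqueue [1]
  #4 pop 3: in=[1,5] → [1,5] (was ⊥); enqueue [0]
  #5 pop 4: in=[1,6] → [3,6] (was [4,5]); enqueue [3]
  #6 pop 1: in=[1,6] → [0,5] (was [1,5]); enqueue []
  #7 pop 0: in=[1,6] → [1,6] (was [4,5]); enqueue [1,4]
  #8 pop 3: in=[0,6] → [0,6] (was [1,5]); enqueue [0]
  #9 pop 1: in=[0,6] → [-1,5] (was [0,5]); enqueue [3]
  #10 pop 4: in=[1,6] → [3,6] (no change)
  #11 pop 0: in=[0,6] → [0,6] (was [1,6]); enqueue [1,4]
  #12 pop 3: in=[-1,6] → [-1,6] (was [0,6]); enqueue [0]
  #13 pop 1: in=[-1,6] → [-2,5] (was [-1,5]); enqueue [3]
  #14 pop 4: in=[0,6] → [2,6] (was [3,6]); enqueue []
  #15 pop 0: in=[-1,6] → [-1,6] (was [0,6]); enqueue [1,4]
  #16 pop 3: in=[-2,6] → [-2,6] (was [-1,6]); enqueue [0]
  #17 pop 1: in=[-2,6] → [-3,5] (was [-2,5]); enqueue [3]
  #18 pop 4: in=[-1,6] → [1,6] (was [2,6]); enqueue []
  #19 pop 0: in=[-2,6] → [-2,6] (was [-1,6]); enqueue [1,4]
  #20 pop 3: in=[-3,6] → [-3,6] (was [-2,6]); enqueue [0]
  #21 pop 1: in=[-3,6] → [-4,5] (was [-3,5]); enqueue [3]
  #22 pop 4: in=[-2,6] → [0,6] (was [1,6]); enqueue []
  #23 pop 0: in=[-3,6] → [-3,6] (was [-2,6]); enqueue [1,4]
  #24 pop 3: in=[-4,6] → [-4,6] (was [-3,6]); enqueue [0]
  #25 pop 1: in=[-4,6] → [-5,5] (was [-4,5]); enqueue [3]
  #26 pop 4: in=[-3,6] → [-1,6] (was [0,6]); enqueue []
  #27 pop 0: in=[-4,6] → [-4,6] (was [-3,6]); enqueue [1,4]
  #28 pop 3: in=[-5,6] → [-5,6] (was [-4,6]); enqueue [0]
  #29 pop 1: in=[-5,6] → [-6,5] (was [-5,5]); enqueue [3]
  #30 pop 4: in=[-4,6] → [-2,6] (was [-1,6]); enqueue []
  #31 pop 0: in=[-5,6] → [-5,6] (was [-4,6]); enqueue [1,4]
  #32 pop 3: in=[-6,6] → [-6,6] (was [-5,6]); enqueue [0]
  #33 pop 1: in=[-6,6] → [-6,5] (no change)
  #34 pop 4: in=[-5,6] → [-3,6] (was [-2,6]); enqueue [3]
  #35 pop 0: in=[-6,6] → [-6,6] (was [-5,6]); enqueue [1,4]
  #36 pop 3: in=[-6,6] → [-6,6] (no change)
  #37 pop 1: in=[-6,6] → [-6,5] (no change)
  #38 pop 4: in=[-6,6] → [-4,6] (was [-3,6]); enqueue [0,3]
  #39 pop 0: in=[-6,6] → [-6,6] (no change)
  #40 pop 3: in=[-6,6] → [-6,6] (no change)

Fixpoint:
  val[0] = [-6,6]
  val[1] = [-6,5]
  val[2] = [1,6]
  val[3] = [-6,6]
  val[4] = [-4,6]

no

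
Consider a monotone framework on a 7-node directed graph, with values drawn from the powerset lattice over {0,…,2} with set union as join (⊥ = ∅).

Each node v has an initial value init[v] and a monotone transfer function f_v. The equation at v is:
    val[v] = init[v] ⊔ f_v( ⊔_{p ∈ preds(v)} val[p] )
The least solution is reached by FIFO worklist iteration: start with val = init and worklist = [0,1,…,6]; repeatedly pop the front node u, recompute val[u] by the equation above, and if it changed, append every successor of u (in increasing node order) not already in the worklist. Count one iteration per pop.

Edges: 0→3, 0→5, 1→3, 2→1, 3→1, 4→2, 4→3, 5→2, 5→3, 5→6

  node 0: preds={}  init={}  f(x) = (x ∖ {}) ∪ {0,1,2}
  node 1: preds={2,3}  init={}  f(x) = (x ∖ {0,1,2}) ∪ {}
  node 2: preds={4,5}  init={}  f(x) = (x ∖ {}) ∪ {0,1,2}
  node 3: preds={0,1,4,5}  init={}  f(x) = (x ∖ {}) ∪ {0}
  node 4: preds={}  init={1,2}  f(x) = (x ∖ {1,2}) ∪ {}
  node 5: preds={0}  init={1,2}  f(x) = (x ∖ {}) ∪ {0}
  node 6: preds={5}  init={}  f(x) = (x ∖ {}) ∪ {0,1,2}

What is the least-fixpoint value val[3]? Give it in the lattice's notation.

{0,1,2}

Iteration log — 10 steps:
  step 1. node 0  ⊔preds={}  new={0,1,2}  old={}  +wl: 
  step 2. node 1  ⊔preds={}  new={}  stable
  step 3. node 2  ⊔preds={1,2}  new={0,1,2}  old={}  +wl: 1
  step 4. node 3  ⊔preds={0,1,2}  new={0,1,2}  old={}  +wl: 
  step 5. node 4  ⊔preds={}  new={1,2}  stable
  step 6. node 5  ⊔preds={0,1,2}  new={0,1,2}  old={1,2}  +wl: 2,3
  step 7. node 6  ⊔preds={0,1,2}  new={0,1,2}  old={}  +wl: 
  step 8. node 1  ⊔preds={0,1,2}  new={}  stable
  step 9. node 2  ⊔preds={0,1,2}  new={0,1,2}  stable
  step 10. node 3  ⊔preds={0,1,2}  new={0,1,2}  stable

Least fixpoint reached:
  node 0: {0,1,2}
  node 1: {}
  node 2: {0,1,2}
  node 3: {0,1,2}
  node 4: {1,2}
  node 5: {0,1,2}
  node 6: {0,1,2}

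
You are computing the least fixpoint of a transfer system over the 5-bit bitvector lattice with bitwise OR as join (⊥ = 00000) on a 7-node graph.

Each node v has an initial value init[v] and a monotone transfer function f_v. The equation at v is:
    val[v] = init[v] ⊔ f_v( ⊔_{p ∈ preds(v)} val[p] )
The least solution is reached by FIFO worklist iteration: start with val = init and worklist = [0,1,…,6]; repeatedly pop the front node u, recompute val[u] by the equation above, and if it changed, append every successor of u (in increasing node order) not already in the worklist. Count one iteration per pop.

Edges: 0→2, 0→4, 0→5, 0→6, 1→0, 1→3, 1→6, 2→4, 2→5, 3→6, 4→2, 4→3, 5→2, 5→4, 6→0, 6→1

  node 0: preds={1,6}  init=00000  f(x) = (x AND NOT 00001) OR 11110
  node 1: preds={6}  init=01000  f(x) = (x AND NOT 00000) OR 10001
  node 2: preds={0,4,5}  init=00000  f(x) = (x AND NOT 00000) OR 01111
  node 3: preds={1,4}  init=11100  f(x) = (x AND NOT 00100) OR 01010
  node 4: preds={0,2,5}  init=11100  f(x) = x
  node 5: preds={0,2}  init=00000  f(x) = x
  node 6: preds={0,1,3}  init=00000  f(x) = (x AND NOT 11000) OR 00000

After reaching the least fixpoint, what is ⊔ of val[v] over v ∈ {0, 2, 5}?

Trace (15 dequeues):
  [1] u=0 | in 01000 | out 11110 | prev 00000 | push {}
  [2] u=1 | in 00000 | out 11001 | prev 01000 | push {0}
  [3] u=2 | in 11110 | out 11111 | prev 00000 | push {}
  [4] u=3 | in 11101 | out 11111 | prev 11100 | push {}
  [5] u=4 | in 11111 | out 11111 | prev 11100 | push {2,3}
  [6] u=5 | in 11111 | out 11111 | prev 00000 | push {4}
  [7] u=6 | in 11111 | out 00111 | prev 00000 | push {1}
  [8] u=0 | in 11111 | out 11110 | ==
  [9] u=2 | in 11111 | out 11111 | ==
  [10] u=3 | in 11111 | out 11111 | ==
  [11] u=4 | in 11111 | out 11111 | ==
  [12] u=1 | in 00111 | out 11111 | prev 11001 | push {0,3,6}
  [13] u=0 | in 11111 | out 11110 | ==
  [14] u=3 | in 11111 | out 11111 | ==
  [15] u=6 | in 11111 | out 00111 | ==

Converged values:
  [0] 11110
  [1] 11111
  [2] 11111
  [3] 11111
  [4] 11111
  [5] 11111
  [6] 00111

11111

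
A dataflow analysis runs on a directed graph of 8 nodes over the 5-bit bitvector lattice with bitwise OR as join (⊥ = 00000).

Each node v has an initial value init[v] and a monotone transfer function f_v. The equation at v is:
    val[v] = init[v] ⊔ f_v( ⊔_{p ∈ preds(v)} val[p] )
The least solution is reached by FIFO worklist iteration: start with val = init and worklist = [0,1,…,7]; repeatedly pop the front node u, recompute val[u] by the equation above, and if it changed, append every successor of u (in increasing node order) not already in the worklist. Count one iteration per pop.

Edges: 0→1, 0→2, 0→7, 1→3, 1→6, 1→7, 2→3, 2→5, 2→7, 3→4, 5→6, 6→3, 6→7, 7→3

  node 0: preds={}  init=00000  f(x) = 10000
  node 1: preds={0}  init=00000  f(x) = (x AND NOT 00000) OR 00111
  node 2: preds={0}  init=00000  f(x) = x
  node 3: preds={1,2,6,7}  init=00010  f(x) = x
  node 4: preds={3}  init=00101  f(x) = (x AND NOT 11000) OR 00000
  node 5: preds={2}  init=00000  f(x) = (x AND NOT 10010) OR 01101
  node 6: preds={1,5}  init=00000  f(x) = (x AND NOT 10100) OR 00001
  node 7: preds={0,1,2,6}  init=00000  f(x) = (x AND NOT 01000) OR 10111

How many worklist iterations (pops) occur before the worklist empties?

10

Worklist (10 pops):
  #1 pop 0: in=00000 → 10000 (was 00000); enqueue []
  #2 pop 1: in=10000 → 10111 (was 00000); enqueue []
  #3 pop 2: in=10000 → 10000 (was 00000); enqueue []
  #4 pop 3: in=10111 → 10111 (was 00010); enqueue []
  #5 pop 4: in=10111 → 00111 (was 00101); enqueue []
  #6 pop 5: in=10000 → 01101 (was 00000); enqueue []
  #7 pop 6: in=11111 → 01011 (was 00000); enqueue [3]
  #8 pop 7: in=11111 → 10111 (was 00000); enqueue []
  #9 pop 3: in=11111 → 11111 (was 10111); enqueue [4]
  #10 pop 4: in=11111 → 00111 (no change)

Fixpoint:
  val[0] = 10000
  val[1] = 10111
  val[2] = 10000
  val[3] = 11111
  val[4] = 00111
  val[5] = 01101
  val[6] = 01011
  val[7] = 10111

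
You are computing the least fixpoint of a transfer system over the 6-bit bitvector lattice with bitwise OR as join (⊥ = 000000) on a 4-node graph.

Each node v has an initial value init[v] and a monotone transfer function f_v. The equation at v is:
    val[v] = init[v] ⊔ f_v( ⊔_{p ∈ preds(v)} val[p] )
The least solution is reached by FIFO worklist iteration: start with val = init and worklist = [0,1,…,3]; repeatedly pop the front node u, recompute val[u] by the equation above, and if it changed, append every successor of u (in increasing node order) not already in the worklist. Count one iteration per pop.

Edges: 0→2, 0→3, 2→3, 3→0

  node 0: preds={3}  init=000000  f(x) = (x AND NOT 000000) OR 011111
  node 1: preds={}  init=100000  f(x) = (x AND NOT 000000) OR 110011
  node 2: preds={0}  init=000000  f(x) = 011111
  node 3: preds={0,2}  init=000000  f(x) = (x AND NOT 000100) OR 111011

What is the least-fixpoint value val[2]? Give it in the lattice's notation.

Trace (7 dequeues):
  [1] u=0 | in 000000 | out 011111 | prev 000000 | push {}
  [2] u=1 | in 000000 | out 110011 | prev 100000 | push {}
  [3] u=2 | in 011111 | out 011111 | prev 000000 | push {}
  [4] u=3 | in 011111 | out 111011 | prev 000000 | push {0}
  [5] u=0 | in 111011 | out 111111 | prev 011111 | push {2,3}
  [6] u=2 | in 111111 | out 011111 | ==
  [7] u=3 | in 111111 | out 111011 | ==

Converged values:
  [0] 111111
  [1] 110011
  [2] 011111
  [3] 111011

011111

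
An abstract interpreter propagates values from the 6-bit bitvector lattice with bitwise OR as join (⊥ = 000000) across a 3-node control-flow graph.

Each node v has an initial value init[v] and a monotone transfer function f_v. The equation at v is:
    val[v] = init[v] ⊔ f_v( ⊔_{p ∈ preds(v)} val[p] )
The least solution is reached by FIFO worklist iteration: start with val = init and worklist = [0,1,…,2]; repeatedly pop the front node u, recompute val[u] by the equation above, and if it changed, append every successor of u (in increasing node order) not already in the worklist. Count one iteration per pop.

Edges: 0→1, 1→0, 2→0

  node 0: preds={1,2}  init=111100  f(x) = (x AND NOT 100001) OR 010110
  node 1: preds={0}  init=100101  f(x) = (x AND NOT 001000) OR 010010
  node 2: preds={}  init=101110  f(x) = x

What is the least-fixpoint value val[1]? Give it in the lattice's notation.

110111

Iteration log — 4 steps:
  step 1. node 0  ⊔preds=101111  new=111110  old=111100  +wl: 
  step 2. node 1  ⊔preds=111110  new=110111  old=100101  +wl: 0
  step 3. node 2  ⊔preds=000000  new=101110  stable
  step 4. node 0  ⊔preds=111111  new=111110  stable

Least fixpoint reached:
  node 0: 111110
  node 1: 110111
  node 2: 101110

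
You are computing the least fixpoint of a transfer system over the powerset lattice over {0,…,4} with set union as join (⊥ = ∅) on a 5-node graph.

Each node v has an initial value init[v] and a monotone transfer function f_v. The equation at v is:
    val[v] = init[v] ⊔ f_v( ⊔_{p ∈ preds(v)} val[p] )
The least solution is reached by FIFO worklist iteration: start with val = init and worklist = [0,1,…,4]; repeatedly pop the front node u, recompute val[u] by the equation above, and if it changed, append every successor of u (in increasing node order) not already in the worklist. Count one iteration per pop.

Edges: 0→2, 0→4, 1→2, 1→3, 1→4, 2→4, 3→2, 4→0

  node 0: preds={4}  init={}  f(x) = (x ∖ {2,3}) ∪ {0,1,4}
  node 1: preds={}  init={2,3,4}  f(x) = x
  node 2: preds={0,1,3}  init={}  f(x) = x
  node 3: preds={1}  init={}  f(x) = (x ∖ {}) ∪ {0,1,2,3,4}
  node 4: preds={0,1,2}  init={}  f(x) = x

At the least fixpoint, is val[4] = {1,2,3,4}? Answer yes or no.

Iteration log — 7 steps:
  step 1. node 0  ⊔preds={}  new={0,1,4}  old={}  +wl: 
  step 2. node 1  ⊔preds={}  new={2,3,4}  stable
  step 3. node 2  ⊔preds={0,1,2,3,4}  new={0,1,2,3,4}  old={}  +wl: 
  step 4. node 3  ⊔preds={2,3,4}  new={0,1,2,3,4}  old={}  +wl: 2
  step 5. node 4  ⊔preds={0,1,2,3,4}  new={0,1,2,3,4}  old={}  +wl: 0
  step 6. node 2  ⊔preds={0,1,2,3,4}  new={0,1,2,3,4}  stable
  step 7. node 0  ⊔preds={0,1,2,3,4}  new={0,1,4}  stable

Least fixpoint reached:
  node 0: {0,1,4}
  node 1: {2,3,4}
  node 2: {0,1,2,3,4}
  node 3: {0,1,2,3,4}
  node 4: {0,1,2,3,4}

no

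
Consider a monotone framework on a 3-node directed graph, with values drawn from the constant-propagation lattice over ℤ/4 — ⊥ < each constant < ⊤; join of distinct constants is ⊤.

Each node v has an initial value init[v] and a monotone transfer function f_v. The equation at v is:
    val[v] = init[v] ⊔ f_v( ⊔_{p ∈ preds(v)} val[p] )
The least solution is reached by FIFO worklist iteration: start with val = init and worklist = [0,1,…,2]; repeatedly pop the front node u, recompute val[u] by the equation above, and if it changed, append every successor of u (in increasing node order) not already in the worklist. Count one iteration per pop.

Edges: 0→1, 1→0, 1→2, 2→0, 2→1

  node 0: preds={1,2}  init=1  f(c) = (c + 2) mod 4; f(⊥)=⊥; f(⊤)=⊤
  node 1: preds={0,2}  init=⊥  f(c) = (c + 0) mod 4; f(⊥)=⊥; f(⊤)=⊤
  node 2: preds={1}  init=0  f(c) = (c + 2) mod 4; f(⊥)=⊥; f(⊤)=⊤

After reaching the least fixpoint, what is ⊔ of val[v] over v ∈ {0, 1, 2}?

Iteration log — 5 steps:
  step 1. node 0  ⊔preds=0  new=⊤  old=1  +wl: 
  step 2. node 1  ⊔preds=⊤  new=⊤  old=⊥  +wl: 0
  step 3. node 2  ⊔preds=⊤  new=⊤  old=0  +wl: 1
  step 4. node 0  ⊔preds=⊤  new=⊤  stable
  step 5. node 1  ⊔preds=⊤  new=⊤  stable

Least fixpoint reached:
  node 0: ⊤
  node 1: ⊤
  node 2: ⊤

⊤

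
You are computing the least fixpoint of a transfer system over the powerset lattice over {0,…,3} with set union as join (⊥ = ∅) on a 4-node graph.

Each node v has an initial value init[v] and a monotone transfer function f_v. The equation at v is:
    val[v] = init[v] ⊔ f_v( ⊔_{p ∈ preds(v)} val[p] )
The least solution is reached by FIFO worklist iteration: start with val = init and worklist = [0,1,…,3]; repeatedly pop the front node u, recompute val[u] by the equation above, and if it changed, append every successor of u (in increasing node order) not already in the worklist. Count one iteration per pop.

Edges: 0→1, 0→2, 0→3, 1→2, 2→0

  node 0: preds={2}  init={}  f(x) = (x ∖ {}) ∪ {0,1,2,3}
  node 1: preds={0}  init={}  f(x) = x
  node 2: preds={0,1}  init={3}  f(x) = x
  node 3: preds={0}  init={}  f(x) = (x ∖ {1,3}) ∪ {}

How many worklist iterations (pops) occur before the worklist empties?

Iteration log — 5 steps:
  step 1. node 0  ⊔preds={3}  new={0,1,2,3}  old={}  +wl: 
  step 2. node 1  ⊔preds={0,1,2,3}  new={0,1,2,3}  old={}  +wl: 
  step 3. node 2  ⊔preds={0,1,2,3}  new={0,1,2,3}  old={3}  +wl: 0
  step 4. node 3  ⊔preds={0,1,2,3}  new={0,2}  old={}  +wl: 
  step 5. node 0  ⊔preds={0,1,2,3}  new={0,1,2,3}  stable

Least fixpoint reached:
  node 0: {0,1,2,3}
  node 1: {0,1,2,3}
  node 2: {0,1,2,3}
  node 3: {0,2}

5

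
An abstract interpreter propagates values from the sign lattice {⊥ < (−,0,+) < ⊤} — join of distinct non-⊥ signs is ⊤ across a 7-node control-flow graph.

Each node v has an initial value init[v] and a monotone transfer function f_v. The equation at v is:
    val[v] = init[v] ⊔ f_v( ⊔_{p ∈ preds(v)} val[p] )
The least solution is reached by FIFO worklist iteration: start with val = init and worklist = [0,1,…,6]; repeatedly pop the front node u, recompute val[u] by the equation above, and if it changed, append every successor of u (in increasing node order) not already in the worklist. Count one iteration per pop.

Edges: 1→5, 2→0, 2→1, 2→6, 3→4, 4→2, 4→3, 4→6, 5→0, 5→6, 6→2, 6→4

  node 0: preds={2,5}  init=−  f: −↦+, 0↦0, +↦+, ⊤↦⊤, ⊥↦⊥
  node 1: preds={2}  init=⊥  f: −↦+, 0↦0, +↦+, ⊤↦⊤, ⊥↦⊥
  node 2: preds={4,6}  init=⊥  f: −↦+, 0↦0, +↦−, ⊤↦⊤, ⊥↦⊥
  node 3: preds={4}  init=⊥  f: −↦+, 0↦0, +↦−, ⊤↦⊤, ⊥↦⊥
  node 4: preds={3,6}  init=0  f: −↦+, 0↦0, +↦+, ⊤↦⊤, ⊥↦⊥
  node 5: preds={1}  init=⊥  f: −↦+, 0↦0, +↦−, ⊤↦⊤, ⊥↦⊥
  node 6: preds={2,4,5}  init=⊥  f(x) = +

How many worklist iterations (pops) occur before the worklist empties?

Iteration log — 21 steps:
  step 1. node 0  ⊔preds=⊥  new=−  stable
  step 2. node 1  ⊔preds=⊥  new=⊥  stable
  step 3. node 2  ⊔preds=0  new=0  old=⊥  +wl: 0,1
  step 4. node 3  ⊔preds=0  new=0  old=⊥  +wl: 
  step 5. node 4  ⊔preds=0  new=0  stable
  step 6. node 5  ⊔preds=⊥  new=⊥  stable
  step 7. node 6  ⊔preds=0  new=+  old=⊥  +wl: 2,4
  step 8. node 0  ⊔preds=0  new=⊤  old=−  +wl: 
  step 9. node 1  ⊔preds=0  new=0  old=⊥  +wl: 5
  step 10. node 2  ⊔preds=⊤  new=⊤  old=0  +wl: 0,1,6
  step 11. node 4  ⊔preds=⊤  new=⊤  old=0  +wl: 2,3
  step 12. node 5  ⊔preds=0  new=0  old=⊥  +wl: 
  step 13. node 0  ⊔preds=⊤  new=⊤  stable
  step 14. node 1  ⊔preds=⊤  new=⊤  old=0  +wl: 5
  step 15. node 6  ⊔preds=⊤  new=+  stable
  step 16. node 2  ⊔preds=⊤  new=⊤  stable
  step 17. node 3  ⊔preds=⊤  new=⊤  old=0  +wl: 4
  step 18. node 5  ⊔preds=⊤  new=⊤  old=0  +wl: 0,6
  step 19. node 4  ⊔preds=⊤  new=⊤  stable
  step 20. node 0  ⊔preds=⊤  new=⊤  stable
  step 21. node 6  ⊔preds=⊤  new=+  stable

Least fixpoint reached:
  node 0: ⊤
  node 1: ⊤
  node 2: ⊤
  node 3: ⊤
  node 4: ⊤
  node 5: ⊤
  node 6: +

21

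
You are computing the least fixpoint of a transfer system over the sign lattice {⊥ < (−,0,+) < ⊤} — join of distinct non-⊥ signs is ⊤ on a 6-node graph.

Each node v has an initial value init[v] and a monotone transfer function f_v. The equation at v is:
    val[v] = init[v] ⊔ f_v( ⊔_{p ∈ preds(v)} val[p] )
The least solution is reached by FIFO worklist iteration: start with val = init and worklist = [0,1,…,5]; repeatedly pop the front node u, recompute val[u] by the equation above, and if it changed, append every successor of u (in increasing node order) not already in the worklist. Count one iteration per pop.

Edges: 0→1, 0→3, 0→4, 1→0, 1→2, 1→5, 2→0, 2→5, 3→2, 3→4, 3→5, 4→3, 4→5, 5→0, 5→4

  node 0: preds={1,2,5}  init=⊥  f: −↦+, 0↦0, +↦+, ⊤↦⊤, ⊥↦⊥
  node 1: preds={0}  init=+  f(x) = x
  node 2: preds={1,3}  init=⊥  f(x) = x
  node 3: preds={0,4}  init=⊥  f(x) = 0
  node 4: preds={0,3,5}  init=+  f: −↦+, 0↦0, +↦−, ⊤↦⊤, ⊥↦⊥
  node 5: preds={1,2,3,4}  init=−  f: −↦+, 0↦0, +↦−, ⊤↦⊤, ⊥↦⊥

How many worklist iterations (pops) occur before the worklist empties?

10

Worklist (10 pops):
  #1 pop 0: in=⊤ → ⊤ (was ⊥); enqueue []
  #2 pop 1: in=⊤ → ⊤ (was +); enqueue [0]
  #3 pop 2: in=⊤ → ⊤ (was ⊥); enqueue []
  #4 pop 3: in=⊤ → 0 (was ⊥); enqueue [2]
  #5 pop 4: in=⊤ → ⊤ (was +); enqueue [3]
  #6 pop 5: in=⊤ → ⊤ (was −); enqueue [4]
  #7 pop 0: in=⊤ → ⊤ (no change)
  #8 pop 2: in=⊤ → ⊤ (no change)
  #9 pop 3: in=⊤ → 0 (no change)
  #10 pop 4: in=⊤ → ⊤ (no change)

Fixpoint:
  val[0] = ⊤
  val[1] = ⊤
  val[2] = ⊤
  val[3] = 0
  val[4] = ⊤
  val[5] = ⊤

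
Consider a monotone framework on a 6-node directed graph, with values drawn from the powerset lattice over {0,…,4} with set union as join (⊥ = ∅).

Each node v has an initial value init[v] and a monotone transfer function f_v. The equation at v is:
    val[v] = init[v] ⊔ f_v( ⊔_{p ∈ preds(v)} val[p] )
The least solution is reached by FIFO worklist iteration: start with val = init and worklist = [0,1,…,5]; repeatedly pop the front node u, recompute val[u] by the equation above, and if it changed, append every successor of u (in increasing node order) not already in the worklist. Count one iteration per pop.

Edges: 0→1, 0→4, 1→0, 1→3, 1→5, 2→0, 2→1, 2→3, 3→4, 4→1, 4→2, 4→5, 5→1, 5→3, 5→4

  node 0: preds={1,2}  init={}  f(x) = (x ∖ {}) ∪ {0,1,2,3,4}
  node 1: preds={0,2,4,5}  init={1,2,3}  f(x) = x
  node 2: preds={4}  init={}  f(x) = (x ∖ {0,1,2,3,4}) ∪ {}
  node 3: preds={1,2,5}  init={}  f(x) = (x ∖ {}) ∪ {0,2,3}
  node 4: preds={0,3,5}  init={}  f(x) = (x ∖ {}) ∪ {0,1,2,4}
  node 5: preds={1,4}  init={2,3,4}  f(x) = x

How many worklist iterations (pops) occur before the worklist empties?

11

Worklist (11 pops):
  #1 pop 0: in={1,2,3} → {0,1,2,3,4} (was {}); enqueue []
  #2 pop 1: in={0,1,2,3,4} → {0,1,2,3,4} (was {1,2,3}); enqueue [0]
  #3 pop 2: in={} → {} (no change)
  #4 pop 3: in={0,1,2,3,4} → {0,1,2,3,4} (was {}); enqueue []
  #5 pop 4: in={0,1,2,3,4} → {0,1,2,3,4} (was {}); enqueue [1,2]
  #6 pop 5: in={0,1,2,3,4} → {0,1,2,3,4} (was {2,3,4}); enqueue [3,4]
  #7 pop 0: in={0,1,2,3,4} → {0,1,2,3,4} (no change)
  #8 pop 1: in={0,1,2,3,4} → {0,1,2,3,4} (no change)
  #9 pop 2: in={0,1,2,3,4} → {} (no change)
  #10 pop 3: in={0,1,2,3,4} → {0,1,2,3,4} (no change)
  #11 pop 4: in={0,1,2,3,4} → {0,1,2,3,4} (no change)

Fixpoint:
  val[0] = {0,1,2,3,4}
  val[1] = {0,1,2,3,4}
  val[2] = {}
  val[3] = {0,1,2,3,4}
  val[4] = {0,1,2,3,4}
  val[5] = {0,1,2,3,4}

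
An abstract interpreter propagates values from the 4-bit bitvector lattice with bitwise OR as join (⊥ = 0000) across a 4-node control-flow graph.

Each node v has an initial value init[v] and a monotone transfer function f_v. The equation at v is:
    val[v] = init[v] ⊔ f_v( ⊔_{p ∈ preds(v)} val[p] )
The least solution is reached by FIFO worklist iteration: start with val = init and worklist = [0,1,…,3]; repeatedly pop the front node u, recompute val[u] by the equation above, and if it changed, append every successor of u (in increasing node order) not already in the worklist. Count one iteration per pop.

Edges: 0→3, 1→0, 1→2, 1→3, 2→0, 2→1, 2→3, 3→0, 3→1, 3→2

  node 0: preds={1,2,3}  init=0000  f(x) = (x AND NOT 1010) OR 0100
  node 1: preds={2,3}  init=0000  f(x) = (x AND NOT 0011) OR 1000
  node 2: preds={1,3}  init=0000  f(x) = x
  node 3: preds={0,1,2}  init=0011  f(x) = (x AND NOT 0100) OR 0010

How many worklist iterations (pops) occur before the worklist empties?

7

Trace (7 dequeues):
  [1] u=0 | in 0011 | out 0101 | prev 0000 | push {}
  [2] u=1 | in 0011 | out 1000 | prev 0000 | push {0}
  [3] u=2 | in 1011 | out 1011 | prev 0000 | push {1}
  [4] u=3 | in 1111 | out 1011 | prev 0011 | push {2}
  [5] u=0 | in 1011 | out 0101 | ==
  [6] u=1 | in 1011 | out 1000 | ==
  [7] u=2 | in 1011 | out 1011 | ==

Converged values:
  [0] 0101
  [1] 1000
  [2] 1011
  [3] 1011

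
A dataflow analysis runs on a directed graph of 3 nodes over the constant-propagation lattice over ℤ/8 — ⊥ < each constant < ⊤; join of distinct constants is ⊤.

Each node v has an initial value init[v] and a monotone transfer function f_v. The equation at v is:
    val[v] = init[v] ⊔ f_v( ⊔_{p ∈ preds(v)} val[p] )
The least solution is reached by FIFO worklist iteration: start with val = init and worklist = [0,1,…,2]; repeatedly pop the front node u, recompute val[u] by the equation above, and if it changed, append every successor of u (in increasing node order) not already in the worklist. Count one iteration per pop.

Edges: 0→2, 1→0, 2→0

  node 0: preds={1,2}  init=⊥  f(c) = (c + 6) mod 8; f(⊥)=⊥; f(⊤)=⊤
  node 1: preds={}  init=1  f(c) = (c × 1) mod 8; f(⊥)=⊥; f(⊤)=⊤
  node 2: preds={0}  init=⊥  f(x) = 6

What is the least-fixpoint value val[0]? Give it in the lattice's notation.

Trace (5 dequeues):
  [1] u=0 | in 1 | out 7 | prev ⊥ | push {}
  [2] u=1 | in ⊥ | out 1 | ==
  [3] u=2 | in 7 | out 6 | prev ⊥ | push {0}
  [4] u=0 | in ⊤ | out ⊤ | prev 7 | push {2}
  [5] u=2 | in ⊤ | out 6 | ==

Converged values:
  [0] ⊤
  [1] 1
  [2] 6

⊤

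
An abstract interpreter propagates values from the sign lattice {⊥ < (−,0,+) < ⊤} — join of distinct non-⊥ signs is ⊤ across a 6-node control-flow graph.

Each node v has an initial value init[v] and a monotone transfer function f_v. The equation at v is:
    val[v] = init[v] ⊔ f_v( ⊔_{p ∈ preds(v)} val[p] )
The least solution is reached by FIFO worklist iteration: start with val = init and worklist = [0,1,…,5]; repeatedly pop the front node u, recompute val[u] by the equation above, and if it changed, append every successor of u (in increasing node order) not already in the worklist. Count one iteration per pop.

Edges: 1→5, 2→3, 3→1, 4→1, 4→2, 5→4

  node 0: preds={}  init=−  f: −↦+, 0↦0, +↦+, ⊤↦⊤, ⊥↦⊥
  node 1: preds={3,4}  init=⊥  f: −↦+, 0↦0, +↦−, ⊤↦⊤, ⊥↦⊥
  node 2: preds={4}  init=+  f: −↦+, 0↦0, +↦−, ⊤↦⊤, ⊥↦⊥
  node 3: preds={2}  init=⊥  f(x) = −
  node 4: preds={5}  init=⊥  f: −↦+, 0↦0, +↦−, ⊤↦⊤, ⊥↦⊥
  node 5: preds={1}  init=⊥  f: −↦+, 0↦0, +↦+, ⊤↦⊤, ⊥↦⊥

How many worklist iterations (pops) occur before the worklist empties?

11

Trace (11 dequeues):
  [1] u=0 | in ⊥ | out − | ==
  [2] u=1 | in ⊥ | out ⊥ | ==
  [3] u=2 | in ⊥ | out + | ==
  [4] u=3 | in + | out − | prev ⊥ | push {1}
  [5] u=4 | in ⊥ | out ⊥ | ==
  [6] u=5 | in ⊥ | out ⊥ | ==
  [7] u=1 | in − | out + | prev ⊥ | push {5}
  [8] u=5 | in + | out + | prev ⊥ | push {4}
  [9] u=4 | in + | out − | prev ⊥ | push {1,2}
  [10] u=1 | in − | out + | ==
  [11] u=2 | in − | out + | ==

Converged values:
  [0] −
  [1] +
  [2] +
  [3] −
  [4] −
  [5] +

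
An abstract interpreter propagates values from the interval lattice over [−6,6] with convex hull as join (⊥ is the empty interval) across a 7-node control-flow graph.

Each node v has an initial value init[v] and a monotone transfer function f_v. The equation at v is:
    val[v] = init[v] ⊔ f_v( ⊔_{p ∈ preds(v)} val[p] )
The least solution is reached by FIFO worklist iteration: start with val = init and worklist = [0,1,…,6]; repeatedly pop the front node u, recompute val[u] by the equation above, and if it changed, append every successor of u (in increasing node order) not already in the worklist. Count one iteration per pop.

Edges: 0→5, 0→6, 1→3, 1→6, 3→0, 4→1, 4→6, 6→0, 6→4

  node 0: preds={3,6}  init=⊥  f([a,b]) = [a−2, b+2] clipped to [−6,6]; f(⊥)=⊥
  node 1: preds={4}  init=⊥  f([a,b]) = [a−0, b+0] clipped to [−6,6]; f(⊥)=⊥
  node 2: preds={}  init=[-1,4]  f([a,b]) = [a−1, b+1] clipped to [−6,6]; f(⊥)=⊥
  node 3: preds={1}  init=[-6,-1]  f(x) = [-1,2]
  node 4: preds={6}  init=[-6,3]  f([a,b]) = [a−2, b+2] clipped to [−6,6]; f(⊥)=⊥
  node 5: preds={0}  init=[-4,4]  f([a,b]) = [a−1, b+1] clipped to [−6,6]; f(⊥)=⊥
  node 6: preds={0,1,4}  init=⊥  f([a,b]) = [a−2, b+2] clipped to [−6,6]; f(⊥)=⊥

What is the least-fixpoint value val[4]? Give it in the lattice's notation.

[-6,6]

Trace (16 dequeues):
  [1] u=0 | in [-6,-1] | out [-6,1] | prev ⊥ | push {}
  [2] u=1 | in [-6,3] | out [-6,3] | prev ⊥ | push {}
  [3] u=2 | in ⊥ | out [-1,4] | ==
  [4] u=3 | in [-6,3] | out [-6,2] | prev [-6,-1] | push {0}
  [5] u=4 | in ⊥ | out [-6,3] | ==
  [6] u=5 | in [-6,1] | out [-6,4] | prev [-4,4] | push {}
  [7] u=6 | in [-6,3] | out [-6,5] | prev ⊥ | push {4}
  [8] u=0 | in [-6,5] | out [-6,6] | prev [-6,1] | push {5,6}
  [9] u=4 | in [-6,5] | out [-6,6] | prev [-6,3] | push {1}
  [10] u=5 | in [-6,6] | out [-6,6] | prev [-6,4] | push {}
  [11] u=6 | in [-6,6] | out [-6,6] | prev [-6,5] | push {0,4}
  [12] u=1 | in [-6,6] | out [-6,6] | prev [-6,3] | push {3,6}
  [13] u=0 | in [-6,6] | out [-6,6] | ==
  [14] u=4 | in [-6,6] | out [-6,6] | ==
  [15] u=3 | in [-6,6] | out [-6,2] | ==
  [16] u=6 | in [-6,6] | out [-6,6] | ==

Converged values:
  [0] [-6,6]
  [1] [-6,6]
  [2] [-1,4]
  [3] [-6,2]
  [4] [-6,6]
  [5] [-6,6]
  [6] [-6,6]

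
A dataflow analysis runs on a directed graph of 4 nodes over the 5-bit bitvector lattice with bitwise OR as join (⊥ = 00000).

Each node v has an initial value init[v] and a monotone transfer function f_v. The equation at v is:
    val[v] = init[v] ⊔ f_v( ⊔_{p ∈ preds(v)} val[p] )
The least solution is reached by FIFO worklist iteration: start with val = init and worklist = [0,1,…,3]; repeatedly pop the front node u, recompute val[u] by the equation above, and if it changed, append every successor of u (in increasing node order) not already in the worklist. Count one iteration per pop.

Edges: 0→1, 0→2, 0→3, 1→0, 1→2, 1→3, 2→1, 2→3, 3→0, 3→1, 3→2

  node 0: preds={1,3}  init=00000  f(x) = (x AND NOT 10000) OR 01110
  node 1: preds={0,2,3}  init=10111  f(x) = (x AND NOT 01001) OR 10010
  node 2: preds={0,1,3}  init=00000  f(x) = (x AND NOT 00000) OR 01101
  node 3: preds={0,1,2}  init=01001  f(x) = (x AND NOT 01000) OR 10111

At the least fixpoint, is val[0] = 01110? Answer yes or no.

Trace (7 dequeues):
  [1] u=0 | in 11111 | out 01111 | prev 00000 | push {}
  [2] u=1 | in 01111 | out 10111 | ==
  [3] u=2 | in 11111 | out 11111 | prev 00000 | push {1}
  [4] u=3 | in 11111 | out 11111 | prev 01001 | push {0,2}
  [5] u=1 | in 11111 | out 10111 | ==
  [6] u=0 | in 11111 | out 01111 | ==
  [7] u=2 | in 11111 | out 11111 | ==

Converged values:
  [0] 01111
  [1] 10111
  [2] 11111
  [3] 11111

no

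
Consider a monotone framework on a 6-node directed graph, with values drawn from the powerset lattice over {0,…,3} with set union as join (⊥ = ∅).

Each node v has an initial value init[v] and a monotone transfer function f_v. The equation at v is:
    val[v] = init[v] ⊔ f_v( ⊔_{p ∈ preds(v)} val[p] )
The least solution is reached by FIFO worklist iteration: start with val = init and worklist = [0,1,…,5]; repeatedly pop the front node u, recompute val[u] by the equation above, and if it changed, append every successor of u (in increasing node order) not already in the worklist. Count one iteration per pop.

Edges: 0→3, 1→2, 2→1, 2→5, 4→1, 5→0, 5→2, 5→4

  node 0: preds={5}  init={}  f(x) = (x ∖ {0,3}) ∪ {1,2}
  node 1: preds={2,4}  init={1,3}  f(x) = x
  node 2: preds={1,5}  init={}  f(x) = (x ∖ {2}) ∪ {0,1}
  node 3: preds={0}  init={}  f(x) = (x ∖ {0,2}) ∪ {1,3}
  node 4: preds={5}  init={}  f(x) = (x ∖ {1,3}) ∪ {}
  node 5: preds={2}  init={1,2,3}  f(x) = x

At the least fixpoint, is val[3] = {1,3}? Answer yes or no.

Trace (11 dequeues):
  [1] u=0 | in {1,2,3} | out {1,2} | prev {} | push {}
  [2] u=1 | in {} | out {1,3} | ==
  [3] u=2 | in {1,2,3} | out {0,1,3} | prev {} | push {1}
  [4] u=3 | in {1,2} | out {1,3} | prev {} | push {}
  [5] u=4 | in {1,2,3} | out {2} | prev {} | push {}
  [6] u=5 | in {0,1,3} | out {0,1,2,3} | prev {1,2,3} | push {0,2,4}
  [7] u=1 | in {0,1,2,3} | out {0,1,2,3} | prev {1,3} | push {}
  [8] u=0 | in {0,1,2,3} | out {1,2} | ==
  [9] u=2 | in {0,1,2,3} | out {0,1,3} | ==
  [10] u=4 | in {0,1,2,3} | out {0,2} | prev {2} | push {1}
  [11] u=1 | in {0,1,2,3} | out {0,1,2,3} | ==

Converged values:
  [0] {1,2}
  [1] {0,1,2,3}
  [2] {0,1,3}
  [3] {1,3}
  [4] {0,2}
  [5] {0,1,2,3}

yes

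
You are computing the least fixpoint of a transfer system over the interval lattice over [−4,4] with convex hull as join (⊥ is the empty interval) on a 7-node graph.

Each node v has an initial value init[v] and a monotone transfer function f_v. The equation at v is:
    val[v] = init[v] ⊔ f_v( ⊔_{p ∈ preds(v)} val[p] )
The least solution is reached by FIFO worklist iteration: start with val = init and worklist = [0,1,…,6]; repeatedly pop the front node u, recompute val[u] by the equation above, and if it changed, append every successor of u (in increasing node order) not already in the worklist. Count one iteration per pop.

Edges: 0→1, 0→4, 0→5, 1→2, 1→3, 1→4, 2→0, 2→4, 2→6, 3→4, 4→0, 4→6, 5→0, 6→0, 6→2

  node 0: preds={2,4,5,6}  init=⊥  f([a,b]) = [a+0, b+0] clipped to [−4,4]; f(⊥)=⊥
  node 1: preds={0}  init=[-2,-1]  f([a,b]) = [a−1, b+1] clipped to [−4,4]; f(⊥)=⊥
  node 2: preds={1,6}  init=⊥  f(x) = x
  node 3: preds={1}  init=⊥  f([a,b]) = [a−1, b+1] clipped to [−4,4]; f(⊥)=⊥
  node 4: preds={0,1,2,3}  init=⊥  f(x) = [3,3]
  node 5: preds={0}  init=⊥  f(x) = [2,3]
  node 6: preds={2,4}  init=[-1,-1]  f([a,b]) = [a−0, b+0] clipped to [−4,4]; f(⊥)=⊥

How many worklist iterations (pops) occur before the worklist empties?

32

Iteration log — 32 steps:
  step 1. node 0  ⊔preds=[-1,-1]  new=[-1,-1]  old=⊥  +wl: 
  step 2. node 1  ⊔preds=[-1,-1]  new=[-2,0]  old=[-2,-1]  +wl: 
  step 3. node 2  ⊔preds=[-2,0]  new=[-2,0]  old=⊥  +wl: 0
  step 4. node 3  ⊔preds=[-2,0]  new=[-3,1]  old=⊥  +wl: 
  step 5. node 4  ⊔preds=[-3,1]  new=[3,3]  old=⊥  +wl: 
  step 6. node 5  ⊔preds=[-1,-1]  new=[2,3]  old=⊥  +wl: 
  step 7. node 6  ⊔preds=[-2,3]  new=[-2,3]  old=[-1,-1]  +wl: 2
  step 8. node 0  ⊔preds=[-2,3]  new=[-2,3]  old=[-1,-1]  +wl: 1,4,5
  step 9. node 2  ⊔preds=[-2,3]  new=[-2,3]  old=[-2,0]  +wl: 0,6
  step 10. node 1  ⊔preds=[-2,3]  new=[-3,4]  old=[-2,0]  +wl: 2,3
  step 11. node 4  ⊔preds=[-3,4]  new=[3,3]  stable
  step 12. node 5  ⊔preds=[-2,3]  new=[2,3]  stable
  step 13. node 0  ⊔preds=[-2,3]  new=[-2,3]  stable
  step 14. node 6  ⊔preds=[-2,3]  new=[-2,3]  stable
  step 15. node 2  ⊔preds=[-3,4]  new=[-3,4]  old=[-2,3]  +wl: 0,4,6
  step 16. node 3  ⊔preds=[-3,4]  new=[-4,4]  old=[-3,1]  +wl: 
  step 17. node 0  ⊔preds=[-3,4]  new=[-3,4]  old=[-2,3]  +wl: 1,5
  step 18. node 4  ⊔preds=[-4,4]  new=[3,3]  stable
  step 19. node 6  ⊔preds=[-3,4]  new=[-3,4]  old=[-2,3]  +wl: 0,2
  step 20. node 1  ⊔preds=[-3,4]  new=[-4,4]  old=[-3,4]  +wl: 3,4
  step 21. node 5  ⊔preds=[-3,4]  new=[2,3]  stable
  step 22. node 0  ⊔preds=[-3,4]  new=[-3,4]  stable
  step 23. node 2  ⊔preds=[-4,4]  new=[-4,4]  old=[-3,4]  +wl: 0,6
  step 24. node 3  ⊔preds=[-4,4]  new=[-4,4]  stable
  step 25. node 4  ⊔preds=[-4,4]  new=[3,3]  stable
  step 26. node 0  ⊔preds=[-4,4]  new=[-4,4]  old=[-3,4]  +wl: 1,4,5
  step 27. node 6  ⊔preds=[-4,4]  new=[-4,4]  old=[-3,4]  +wl: 0,2
  step 28. node 1  ⊔preds=[-4,4]  new=[-4,4]  stable
  step 29. node 4  ⊔preds=[-4,4]  new=[3,3]  stable
  step 30. node 5  ⊔preds=[-4,4]  new=[2,3]  stable
  step 31. node 0  ⊔preds=[-4,4]  new=[-4,4]  stable
  step 32. node 2  ⊔preds=[-4,4]  new=[-4,4]  stable

Least fixpoint reached:
  node 0: [-4,4]
  node 1: [-4,4]
  node 2: [-4,4]
  node 3: [-4,4]
  node 4: [3,3]
  node 5: [2,3]
  node 6: [-4,4]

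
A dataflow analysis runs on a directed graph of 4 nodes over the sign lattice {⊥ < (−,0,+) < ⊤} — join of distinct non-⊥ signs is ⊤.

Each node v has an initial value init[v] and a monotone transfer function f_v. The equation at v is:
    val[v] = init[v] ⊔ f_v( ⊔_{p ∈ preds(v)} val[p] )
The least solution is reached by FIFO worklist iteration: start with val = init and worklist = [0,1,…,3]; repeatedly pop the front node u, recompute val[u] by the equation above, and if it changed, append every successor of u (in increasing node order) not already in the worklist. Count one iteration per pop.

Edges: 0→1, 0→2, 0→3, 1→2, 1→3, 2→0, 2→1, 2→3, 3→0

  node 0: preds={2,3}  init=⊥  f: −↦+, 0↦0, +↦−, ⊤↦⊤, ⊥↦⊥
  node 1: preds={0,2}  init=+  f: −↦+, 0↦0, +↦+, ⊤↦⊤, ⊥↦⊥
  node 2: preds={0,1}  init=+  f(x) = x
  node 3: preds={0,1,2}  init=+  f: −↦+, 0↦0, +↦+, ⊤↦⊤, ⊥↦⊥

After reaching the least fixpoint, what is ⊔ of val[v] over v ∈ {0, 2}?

Iteration log — 8 steps:
  step 1. node 0  ⊔preds=+  new=−  old=⊥  +wl: 
  step 2. node 1  ⊔preds=⊤  new=⊤  old=+  +wl: 
  step 3. node 2  ⊔preds=⊤  new=⊤  old=+  +wl: 0,1
  step 4. node 3  ⊔preds=⊤  new=⊤  old=+  +wl: 
  step 5. node 0  ⊔preds=⊤  new=⊤  old=−  +wl: 2,3
  step 6. node 1  ⊔preds=⊤  new=⊤  stable
  step 7. node 2  ⊔preds=⊤  new=⊤  stable
  step 8. node 3  ⊔preds=⊤  new=⊤  stable

Least fixpoint reached:
  node 0: ⊤
  node 1: ⊤
  node 2: ⊤
  node 3: ⊤

⊤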